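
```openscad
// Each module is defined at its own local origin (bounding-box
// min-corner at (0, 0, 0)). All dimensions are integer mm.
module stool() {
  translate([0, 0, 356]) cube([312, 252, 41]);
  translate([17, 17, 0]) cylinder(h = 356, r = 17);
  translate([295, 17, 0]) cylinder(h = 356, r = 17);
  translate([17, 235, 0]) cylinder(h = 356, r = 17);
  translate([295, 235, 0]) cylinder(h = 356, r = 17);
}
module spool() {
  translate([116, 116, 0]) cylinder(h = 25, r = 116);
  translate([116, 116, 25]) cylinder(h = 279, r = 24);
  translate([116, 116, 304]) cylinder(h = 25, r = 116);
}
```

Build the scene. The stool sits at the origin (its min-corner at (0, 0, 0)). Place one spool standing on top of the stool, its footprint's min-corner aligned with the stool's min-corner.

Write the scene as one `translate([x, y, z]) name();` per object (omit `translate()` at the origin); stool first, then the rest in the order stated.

stool();
translate([0, 0, 397]) spool();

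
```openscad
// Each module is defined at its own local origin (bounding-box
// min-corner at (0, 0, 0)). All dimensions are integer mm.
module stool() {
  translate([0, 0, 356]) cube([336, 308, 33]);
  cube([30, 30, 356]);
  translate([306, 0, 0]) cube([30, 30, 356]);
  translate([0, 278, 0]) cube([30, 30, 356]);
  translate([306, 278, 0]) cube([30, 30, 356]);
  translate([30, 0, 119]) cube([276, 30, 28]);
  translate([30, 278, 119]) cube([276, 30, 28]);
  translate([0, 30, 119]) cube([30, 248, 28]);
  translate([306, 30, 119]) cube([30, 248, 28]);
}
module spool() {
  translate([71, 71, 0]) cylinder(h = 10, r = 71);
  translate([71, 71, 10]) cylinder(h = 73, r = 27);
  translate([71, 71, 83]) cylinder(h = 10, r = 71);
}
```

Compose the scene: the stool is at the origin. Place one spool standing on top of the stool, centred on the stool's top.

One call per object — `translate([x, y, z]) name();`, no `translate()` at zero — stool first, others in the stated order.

stool();
translate([97, 83, 389]) spool();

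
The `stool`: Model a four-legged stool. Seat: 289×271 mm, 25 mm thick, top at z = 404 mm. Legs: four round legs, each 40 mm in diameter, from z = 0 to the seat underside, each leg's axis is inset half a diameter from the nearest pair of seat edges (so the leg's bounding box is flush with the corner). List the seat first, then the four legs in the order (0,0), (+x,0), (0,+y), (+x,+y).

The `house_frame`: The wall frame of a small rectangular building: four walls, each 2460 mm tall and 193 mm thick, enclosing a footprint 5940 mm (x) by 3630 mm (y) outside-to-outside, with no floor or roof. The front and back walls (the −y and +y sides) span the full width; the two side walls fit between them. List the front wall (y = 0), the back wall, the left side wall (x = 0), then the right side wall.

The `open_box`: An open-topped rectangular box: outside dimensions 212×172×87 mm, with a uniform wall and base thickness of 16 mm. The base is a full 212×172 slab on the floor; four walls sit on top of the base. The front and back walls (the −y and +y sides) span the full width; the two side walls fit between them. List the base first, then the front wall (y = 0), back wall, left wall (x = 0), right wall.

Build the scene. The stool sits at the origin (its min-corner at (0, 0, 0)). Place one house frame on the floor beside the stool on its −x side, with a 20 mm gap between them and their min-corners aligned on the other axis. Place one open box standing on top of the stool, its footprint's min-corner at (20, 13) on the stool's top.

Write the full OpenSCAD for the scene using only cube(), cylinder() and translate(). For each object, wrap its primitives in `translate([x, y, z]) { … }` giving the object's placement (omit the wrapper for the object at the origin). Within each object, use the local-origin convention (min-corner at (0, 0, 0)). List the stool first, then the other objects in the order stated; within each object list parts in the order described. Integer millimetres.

translate([0, 0, 379]) cube([289, 271, 25]);
translate([20, 20, 0]) cylinder(h = 379, r = 20);
translate([269, 20, 0]) cylinder(h = 379, r = 20);
translate([20, 251, 0]) cylinder(h = 379, r = 20);
translate([269, 251, 0]) cylinder(h = 379, r = 20);
translate([-5960, 0, 0]) {
  cube([5940, 193, 2460]);
  translate([0, 3437, 0]) cube([5940, 193, 2460]);
  translate([0, 193, 0]) cube([193, 3244, 2460]);
  translate([5747, 193, 0]) cube([193, 3244, 2460]);
}
translate([20, 13, 404]) {
  cube([212, 172, 16]);
  translate([0, 0, 16]) cube([212, 16, 71]);
  translate([0, 156, 16]) cube([212, 16, 71]);
  translate([0, 16, 16]) cube([16, 140, 71]);
  translate([196, 16, 16]) cube([16, 140, 71]);
}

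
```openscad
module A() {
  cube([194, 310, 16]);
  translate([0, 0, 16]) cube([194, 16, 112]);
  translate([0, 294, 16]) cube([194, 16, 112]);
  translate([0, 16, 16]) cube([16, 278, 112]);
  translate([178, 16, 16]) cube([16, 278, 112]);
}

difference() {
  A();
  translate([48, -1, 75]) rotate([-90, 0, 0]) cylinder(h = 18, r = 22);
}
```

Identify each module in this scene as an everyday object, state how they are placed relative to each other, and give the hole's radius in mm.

The subtracted cylinder has r = 22 mm.

A is an open box. The open box has a circular hole through its front wall. The hole's radius is 22 mm.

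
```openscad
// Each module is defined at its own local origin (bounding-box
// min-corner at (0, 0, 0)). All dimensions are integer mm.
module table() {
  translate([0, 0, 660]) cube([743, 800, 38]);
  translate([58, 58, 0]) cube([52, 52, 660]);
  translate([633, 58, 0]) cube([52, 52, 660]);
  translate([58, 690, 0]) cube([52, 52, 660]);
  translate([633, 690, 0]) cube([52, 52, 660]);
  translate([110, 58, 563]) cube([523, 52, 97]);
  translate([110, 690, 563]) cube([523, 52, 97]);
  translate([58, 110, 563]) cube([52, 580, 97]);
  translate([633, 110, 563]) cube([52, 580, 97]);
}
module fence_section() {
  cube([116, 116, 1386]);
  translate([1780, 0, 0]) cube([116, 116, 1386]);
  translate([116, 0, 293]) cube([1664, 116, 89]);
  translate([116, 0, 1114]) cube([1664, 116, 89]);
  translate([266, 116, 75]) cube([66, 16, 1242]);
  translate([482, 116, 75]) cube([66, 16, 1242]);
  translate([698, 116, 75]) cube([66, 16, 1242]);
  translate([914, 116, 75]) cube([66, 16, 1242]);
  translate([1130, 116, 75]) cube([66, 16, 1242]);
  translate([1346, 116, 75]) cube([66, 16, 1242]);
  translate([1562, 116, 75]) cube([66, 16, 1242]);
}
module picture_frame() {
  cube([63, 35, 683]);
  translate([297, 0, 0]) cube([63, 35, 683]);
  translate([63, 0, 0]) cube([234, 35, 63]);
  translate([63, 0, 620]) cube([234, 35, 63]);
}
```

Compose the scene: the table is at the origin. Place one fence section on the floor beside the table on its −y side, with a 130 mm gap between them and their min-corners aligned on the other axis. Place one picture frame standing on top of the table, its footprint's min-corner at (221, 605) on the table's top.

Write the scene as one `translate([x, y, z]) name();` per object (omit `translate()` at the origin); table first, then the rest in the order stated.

table();
translate([0, -262, 0]) fence_section();
translate([221, 605, 698]) picture_frame();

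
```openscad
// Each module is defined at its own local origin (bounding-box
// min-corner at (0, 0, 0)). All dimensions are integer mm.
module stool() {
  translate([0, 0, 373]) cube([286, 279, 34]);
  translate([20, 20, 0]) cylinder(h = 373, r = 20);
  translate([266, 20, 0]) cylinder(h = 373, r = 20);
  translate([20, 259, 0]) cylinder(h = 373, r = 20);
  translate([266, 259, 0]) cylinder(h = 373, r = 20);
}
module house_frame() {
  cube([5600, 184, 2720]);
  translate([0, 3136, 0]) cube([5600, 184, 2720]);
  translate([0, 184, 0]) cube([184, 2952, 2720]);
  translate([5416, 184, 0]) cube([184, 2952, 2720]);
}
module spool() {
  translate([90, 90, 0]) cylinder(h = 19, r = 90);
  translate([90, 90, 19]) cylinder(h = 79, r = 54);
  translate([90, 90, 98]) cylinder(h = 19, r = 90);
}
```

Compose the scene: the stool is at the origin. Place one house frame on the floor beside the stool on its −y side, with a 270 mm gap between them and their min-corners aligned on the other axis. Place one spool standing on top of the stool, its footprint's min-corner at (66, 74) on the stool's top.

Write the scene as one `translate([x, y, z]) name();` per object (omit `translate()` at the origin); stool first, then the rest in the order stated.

stool();
translate([0, -3590, 0]) house_frame();
translate([66, 74, 407]) spool();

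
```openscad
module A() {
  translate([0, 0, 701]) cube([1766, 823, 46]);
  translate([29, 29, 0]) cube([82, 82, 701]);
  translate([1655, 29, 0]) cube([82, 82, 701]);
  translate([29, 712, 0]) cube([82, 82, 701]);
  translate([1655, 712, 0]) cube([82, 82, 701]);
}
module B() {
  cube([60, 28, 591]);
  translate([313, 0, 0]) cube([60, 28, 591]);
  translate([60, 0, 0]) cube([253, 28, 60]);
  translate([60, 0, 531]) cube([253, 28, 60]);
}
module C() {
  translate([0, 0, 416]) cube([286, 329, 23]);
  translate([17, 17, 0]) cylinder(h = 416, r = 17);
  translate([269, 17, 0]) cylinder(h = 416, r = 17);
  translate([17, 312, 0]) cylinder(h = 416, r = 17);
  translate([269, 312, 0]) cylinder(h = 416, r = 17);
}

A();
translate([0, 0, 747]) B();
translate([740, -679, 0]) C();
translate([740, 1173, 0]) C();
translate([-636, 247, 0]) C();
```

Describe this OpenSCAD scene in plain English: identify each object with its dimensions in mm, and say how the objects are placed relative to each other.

A is a rectangular dining table. The top is 1766×823×46 mm with its upper surface at z = 747 mm. It stands on four 82×82 mm square legs, each inset 29 mm from the nearest pair of top edges, running from the floor to the underside of the top.

B is a picture frame with a 253×471 mm rectangular opening (x by z) and a uniform 60 mm border on every side. Frame depth is 28 mm along y. It is built from two vertical stiles running the full outside height and two horizontal rails spanning the gap between the stiles.

C is a simple wooden stool: a rectangular seat 286 mm (x) by 329 mm (y), 23 mm thick, top face at z = 439 mm, on four round legs, each 34 mm in diameter. The legs rest on z = 0, each leg's axis is inset half a diameter from the nearest pair of seat edges (so the leg's bounding box is flush with the corner).

The picture frame is on top of the table. Three stools sit around the table at the −y, +y, −x sides.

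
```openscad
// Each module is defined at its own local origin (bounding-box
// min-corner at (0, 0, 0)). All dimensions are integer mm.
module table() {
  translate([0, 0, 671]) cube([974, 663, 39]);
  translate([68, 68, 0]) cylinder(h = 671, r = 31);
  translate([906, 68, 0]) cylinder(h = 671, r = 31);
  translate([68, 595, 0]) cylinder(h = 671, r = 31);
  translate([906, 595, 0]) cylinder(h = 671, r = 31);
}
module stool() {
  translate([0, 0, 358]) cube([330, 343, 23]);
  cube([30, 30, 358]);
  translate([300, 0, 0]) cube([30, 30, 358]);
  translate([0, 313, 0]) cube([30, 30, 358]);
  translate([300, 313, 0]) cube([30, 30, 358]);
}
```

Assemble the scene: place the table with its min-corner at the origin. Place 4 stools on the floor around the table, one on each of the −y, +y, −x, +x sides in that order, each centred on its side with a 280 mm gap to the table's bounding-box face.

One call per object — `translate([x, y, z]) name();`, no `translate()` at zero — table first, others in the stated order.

table();
translate([322, -623, 0]) stool();
translate([322, 943, 0]) stool();
translate([-610, 160, 0]) stool();
translate([1254, 160, 0]) stool();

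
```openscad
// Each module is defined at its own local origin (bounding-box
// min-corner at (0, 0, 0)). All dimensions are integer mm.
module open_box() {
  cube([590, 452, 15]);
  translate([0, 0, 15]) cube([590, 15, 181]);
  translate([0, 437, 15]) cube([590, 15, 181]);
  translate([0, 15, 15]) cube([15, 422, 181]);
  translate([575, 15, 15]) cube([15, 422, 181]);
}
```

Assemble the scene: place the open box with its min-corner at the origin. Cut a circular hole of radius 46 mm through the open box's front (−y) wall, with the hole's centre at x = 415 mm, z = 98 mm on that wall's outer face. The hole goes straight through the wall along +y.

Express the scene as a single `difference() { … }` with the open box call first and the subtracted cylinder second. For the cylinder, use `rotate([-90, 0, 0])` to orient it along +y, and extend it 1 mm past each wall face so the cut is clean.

difference() {
  open_box();
  translate([415, -1, 98]) rotate([-90, 0, 0]) cylinder(h = 17, r = 46);
}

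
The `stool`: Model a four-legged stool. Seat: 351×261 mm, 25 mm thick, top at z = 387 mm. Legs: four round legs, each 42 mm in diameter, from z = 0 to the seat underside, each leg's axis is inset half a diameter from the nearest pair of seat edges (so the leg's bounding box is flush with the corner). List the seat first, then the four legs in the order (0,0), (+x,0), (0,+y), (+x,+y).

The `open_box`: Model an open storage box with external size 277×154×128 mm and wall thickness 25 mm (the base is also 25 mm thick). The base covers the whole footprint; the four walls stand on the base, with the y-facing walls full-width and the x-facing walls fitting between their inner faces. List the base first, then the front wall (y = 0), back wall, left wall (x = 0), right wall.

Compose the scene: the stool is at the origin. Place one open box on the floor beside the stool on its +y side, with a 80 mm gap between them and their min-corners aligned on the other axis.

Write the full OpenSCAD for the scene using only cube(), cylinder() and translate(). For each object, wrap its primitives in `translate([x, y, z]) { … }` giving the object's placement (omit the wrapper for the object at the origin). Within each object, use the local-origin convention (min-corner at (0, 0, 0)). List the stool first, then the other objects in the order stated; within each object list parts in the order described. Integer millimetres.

translate([0, 0, 362]) cube([351, 261, 25]);
translate([21, 21, 0]) cylinder(h = 362, r = 21);
translate([330, 21, 0]) cylinder(h = 362, r = 21);
translate([21, 240, 0]) cylinder(h = 362, r = 21);
translate([330, 240, 0]) cylinder(h = 362, r = 21);
translate([0, 341, 0]) {
  cube([277, 154, 25]);
  translate([0, 0, 25]) cube([277, 25, 103]);
  translate([0, 129, 25]) cube([277, 25, 103]);
  translate([0, 25, 25]) cube([25, 104, 103]);
  translate([252, 25, 25]) cube([25, 104, 103]);
}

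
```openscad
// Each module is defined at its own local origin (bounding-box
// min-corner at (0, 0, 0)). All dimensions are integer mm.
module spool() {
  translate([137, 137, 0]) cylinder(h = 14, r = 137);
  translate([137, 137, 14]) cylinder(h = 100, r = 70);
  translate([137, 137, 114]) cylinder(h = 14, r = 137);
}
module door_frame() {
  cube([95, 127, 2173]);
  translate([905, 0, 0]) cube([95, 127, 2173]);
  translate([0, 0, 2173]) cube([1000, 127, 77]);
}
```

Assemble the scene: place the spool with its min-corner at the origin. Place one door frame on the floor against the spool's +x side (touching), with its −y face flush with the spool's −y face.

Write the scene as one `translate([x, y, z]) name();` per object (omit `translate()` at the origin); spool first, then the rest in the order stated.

spool();
translate([274, 0, 0]) door_frame();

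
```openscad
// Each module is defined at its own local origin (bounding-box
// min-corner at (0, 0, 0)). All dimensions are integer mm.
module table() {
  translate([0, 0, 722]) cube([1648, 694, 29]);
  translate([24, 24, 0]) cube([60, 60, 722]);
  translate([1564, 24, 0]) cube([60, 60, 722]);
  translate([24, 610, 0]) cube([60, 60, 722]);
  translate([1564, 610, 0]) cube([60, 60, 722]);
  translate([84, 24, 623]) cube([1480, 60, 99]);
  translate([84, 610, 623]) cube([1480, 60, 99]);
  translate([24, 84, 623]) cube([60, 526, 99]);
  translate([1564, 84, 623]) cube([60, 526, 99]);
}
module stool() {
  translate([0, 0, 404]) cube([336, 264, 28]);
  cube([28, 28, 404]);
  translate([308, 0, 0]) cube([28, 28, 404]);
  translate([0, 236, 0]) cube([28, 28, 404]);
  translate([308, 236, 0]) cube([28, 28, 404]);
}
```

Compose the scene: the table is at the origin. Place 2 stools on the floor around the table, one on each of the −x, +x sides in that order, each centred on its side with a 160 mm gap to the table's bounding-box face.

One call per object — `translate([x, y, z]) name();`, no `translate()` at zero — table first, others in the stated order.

table();
translate([-496, 215, 0]) stool();
translate([1808, 215, 0]) stool();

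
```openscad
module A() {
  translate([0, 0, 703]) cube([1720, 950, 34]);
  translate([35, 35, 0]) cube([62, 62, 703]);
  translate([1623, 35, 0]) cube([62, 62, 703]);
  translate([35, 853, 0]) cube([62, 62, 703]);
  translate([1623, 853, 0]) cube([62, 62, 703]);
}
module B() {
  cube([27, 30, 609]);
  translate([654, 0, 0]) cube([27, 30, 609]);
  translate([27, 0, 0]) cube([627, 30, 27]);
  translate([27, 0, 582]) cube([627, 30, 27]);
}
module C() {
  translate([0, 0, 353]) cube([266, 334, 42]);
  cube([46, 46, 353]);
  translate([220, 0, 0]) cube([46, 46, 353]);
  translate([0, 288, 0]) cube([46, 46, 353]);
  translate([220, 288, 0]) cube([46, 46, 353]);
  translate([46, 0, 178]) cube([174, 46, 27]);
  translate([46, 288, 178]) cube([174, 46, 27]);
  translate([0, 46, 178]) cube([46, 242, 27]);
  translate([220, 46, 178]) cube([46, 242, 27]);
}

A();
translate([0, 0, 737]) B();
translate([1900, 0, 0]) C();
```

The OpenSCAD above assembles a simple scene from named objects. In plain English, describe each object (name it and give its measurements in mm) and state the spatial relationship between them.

A is a table: top 1720 mm (x) × 950 mm (y), 34 mm thick, upper face at z = 737 mm, on four 62×62 mm square legs, each inset 35 mm from the nearest pair of top edges, running from z = 0 to the bottom of the top.

B is a rectangular picture frame lying in the x–z plane (depth along y). The opening is 627 mm wide (x) by 555 mm tall (z), surrounded by a border 27 mm wide on all four sides. The frame is 30 mm deep and is made of two full-height vertical stiles with two horizontal rails fitted between them.

C is a simple wooden stool: a rectangular seat 266 mm (x) by 334 mm (y), 42 mm thick, top face at z = 395 mm, on four square legs, each 46×46 mm in cross-section. The legs rest on z = 0, each flush with a corner of the seat. Four stretchers, 46 mm wide and 27 mm tall, connect adjacent legs with their undersides at z = 178 mm, each running between the inner faces of the legs it joins and aligned with the legs' outer faces on the other axis.

The picture frame is on top of the table. The stool is on the floor beside the table on its +x side.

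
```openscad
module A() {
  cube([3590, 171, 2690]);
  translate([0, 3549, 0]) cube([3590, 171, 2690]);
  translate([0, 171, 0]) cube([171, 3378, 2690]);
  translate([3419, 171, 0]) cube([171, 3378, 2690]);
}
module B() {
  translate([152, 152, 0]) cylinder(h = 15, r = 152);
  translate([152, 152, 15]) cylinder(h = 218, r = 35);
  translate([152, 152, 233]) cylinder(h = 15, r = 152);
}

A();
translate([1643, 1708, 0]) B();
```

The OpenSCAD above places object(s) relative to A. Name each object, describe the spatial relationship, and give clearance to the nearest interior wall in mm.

A is a house frame. B is a spool. The spool sits inside the house frame, centred. The clearance to the nearest interior wall is 1472 mm.

Clearances: x = 1472, y = 1537; minimum 1472 mm.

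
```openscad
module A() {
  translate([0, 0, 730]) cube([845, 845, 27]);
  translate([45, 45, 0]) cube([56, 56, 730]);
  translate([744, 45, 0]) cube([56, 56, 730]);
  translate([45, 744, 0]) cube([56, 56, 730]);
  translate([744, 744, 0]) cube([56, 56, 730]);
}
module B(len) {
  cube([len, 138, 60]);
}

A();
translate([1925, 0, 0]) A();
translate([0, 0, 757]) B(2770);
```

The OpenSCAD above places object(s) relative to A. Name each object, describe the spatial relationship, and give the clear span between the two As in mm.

Second table starts at x = 1925; first ends at x = 845; clear span = 1925 − 845 = 1080 mm.

A is a table. B is a beam. A beam spans the tops of two tables. The clear span between the two tables is 1080 mm.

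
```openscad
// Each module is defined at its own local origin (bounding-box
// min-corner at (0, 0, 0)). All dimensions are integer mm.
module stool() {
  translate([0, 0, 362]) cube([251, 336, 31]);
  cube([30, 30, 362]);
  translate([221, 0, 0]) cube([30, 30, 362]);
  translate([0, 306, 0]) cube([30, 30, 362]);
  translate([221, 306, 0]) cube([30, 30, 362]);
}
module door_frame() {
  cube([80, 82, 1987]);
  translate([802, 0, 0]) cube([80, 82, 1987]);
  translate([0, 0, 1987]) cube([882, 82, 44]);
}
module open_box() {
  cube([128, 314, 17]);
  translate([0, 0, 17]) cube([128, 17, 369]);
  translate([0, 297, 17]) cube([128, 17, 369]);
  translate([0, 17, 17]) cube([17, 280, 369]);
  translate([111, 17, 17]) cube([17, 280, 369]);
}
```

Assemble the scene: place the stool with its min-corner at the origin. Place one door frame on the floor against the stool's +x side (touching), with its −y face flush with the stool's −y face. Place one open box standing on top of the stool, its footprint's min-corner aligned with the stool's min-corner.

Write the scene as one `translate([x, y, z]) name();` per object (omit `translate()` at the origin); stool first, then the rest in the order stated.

stool();
translate([251, 0, 0]) door_frame();
translate([0, 0, 393]) open_box();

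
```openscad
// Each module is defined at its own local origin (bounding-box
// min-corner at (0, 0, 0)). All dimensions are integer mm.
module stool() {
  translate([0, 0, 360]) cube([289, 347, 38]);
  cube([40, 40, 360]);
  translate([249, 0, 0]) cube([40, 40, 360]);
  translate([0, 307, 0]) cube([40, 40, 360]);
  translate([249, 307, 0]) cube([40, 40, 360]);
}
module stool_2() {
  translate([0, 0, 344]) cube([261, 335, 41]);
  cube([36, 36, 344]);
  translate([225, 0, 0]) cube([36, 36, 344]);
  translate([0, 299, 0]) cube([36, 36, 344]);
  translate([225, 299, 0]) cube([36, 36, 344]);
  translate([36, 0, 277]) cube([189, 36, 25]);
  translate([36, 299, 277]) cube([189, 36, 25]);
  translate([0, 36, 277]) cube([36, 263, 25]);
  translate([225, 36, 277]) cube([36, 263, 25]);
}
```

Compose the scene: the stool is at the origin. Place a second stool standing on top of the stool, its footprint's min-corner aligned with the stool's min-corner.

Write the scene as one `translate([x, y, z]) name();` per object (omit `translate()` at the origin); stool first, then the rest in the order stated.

stool();
translate([0, 0, 398]) stool_2();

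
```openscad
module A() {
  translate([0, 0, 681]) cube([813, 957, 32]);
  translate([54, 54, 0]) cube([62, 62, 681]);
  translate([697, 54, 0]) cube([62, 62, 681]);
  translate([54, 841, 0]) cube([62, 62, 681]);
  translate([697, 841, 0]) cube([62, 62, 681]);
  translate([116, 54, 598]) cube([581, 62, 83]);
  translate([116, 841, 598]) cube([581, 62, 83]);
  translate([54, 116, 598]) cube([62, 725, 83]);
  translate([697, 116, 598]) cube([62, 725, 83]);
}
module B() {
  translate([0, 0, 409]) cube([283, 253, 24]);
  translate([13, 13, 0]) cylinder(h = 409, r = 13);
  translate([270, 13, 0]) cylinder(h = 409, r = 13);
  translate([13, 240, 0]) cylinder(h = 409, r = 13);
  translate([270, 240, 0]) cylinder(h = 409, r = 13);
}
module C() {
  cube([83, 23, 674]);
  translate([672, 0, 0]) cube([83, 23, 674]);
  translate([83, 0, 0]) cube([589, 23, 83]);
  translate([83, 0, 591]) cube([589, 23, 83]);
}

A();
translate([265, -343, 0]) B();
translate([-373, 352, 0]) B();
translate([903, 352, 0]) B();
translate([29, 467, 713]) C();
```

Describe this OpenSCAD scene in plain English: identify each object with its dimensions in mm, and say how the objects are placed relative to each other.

A is a rectangular dining table. The top is 813×957×32 mm with its upper surface at z = 713 mm. It stands on four 62×62 mm square legs, each inset 54 mm from the nearest pair of top edges, running from the floor to the underside of the top. Four apron rails, 62 mm thick and 83 mm tall, run between adjacent legs with their top edges flush with the underside of the top and their outer faces flush with the legs' outer faces.

B is a four-legged stool. The seat is a 283×253×24 mm slab whose top surface is at z = 433 mm; four round legs, each 26 mm in diameter, run from the floor (z = 0) to the underside of the seat, each leg's axis is inset half a diameter from the nearest pair of seat edges (so the leg's bounding box is flush with the corner).

C is a rectangular picture frame lying in the x–z plane (depth along y). The opening is 589 mm wide (x) by 508 mm tall (z), surrounded by a border 83 mm wide on all four sides. The frame is 23 mm deep and is made of two full-height vertical stiles with two horizontal rails fitted between them.

Three stools sit around the table at the −y, −x, +x sides. The picture frame is on top of the table, centred.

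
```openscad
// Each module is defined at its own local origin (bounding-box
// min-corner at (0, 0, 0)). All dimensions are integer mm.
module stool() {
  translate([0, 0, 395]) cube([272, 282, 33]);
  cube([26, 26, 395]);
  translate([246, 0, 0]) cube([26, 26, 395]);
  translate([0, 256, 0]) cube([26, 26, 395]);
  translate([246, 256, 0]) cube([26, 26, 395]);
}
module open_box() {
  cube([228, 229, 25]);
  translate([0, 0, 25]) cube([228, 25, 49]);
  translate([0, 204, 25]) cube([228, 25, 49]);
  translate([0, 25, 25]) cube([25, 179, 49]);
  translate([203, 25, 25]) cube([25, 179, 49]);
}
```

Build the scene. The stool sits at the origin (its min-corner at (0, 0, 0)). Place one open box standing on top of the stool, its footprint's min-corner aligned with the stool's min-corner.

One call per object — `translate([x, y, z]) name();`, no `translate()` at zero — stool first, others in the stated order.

stool();
translate([0, 0, 428]) open_box();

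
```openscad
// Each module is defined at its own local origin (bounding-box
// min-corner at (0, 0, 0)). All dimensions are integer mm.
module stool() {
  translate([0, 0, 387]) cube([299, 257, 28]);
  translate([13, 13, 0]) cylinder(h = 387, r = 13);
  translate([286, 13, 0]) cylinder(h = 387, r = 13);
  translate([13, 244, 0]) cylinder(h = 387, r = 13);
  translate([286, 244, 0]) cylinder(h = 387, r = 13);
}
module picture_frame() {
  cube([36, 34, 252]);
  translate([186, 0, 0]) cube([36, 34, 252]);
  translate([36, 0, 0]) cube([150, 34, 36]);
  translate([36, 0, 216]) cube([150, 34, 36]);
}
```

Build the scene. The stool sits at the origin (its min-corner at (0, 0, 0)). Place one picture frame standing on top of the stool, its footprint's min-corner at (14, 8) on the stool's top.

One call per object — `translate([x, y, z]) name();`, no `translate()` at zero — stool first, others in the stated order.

stool();
translate([14, 8, 415]) picture_frame();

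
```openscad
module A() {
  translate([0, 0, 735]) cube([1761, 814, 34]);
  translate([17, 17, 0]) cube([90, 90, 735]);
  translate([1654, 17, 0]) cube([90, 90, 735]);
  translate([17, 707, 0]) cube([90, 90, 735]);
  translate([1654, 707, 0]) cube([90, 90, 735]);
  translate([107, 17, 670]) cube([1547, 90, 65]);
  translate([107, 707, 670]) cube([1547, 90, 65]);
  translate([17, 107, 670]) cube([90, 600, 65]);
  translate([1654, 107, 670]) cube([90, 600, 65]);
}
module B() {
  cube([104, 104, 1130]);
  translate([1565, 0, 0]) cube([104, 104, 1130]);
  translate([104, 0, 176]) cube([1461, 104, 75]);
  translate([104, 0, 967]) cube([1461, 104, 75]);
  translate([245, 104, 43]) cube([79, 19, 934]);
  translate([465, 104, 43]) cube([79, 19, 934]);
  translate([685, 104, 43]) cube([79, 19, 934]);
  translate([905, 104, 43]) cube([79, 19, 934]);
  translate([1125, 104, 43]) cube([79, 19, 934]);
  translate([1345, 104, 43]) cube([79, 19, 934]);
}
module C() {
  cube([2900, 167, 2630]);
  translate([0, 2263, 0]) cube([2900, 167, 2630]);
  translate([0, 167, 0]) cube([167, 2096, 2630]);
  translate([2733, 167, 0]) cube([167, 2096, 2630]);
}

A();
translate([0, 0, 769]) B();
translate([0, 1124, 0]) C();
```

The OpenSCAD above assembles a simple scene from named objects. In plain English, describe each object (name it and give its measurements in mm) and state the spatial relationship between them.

A is a rectangular dining table. The top is 1761×814×34 mm with its upper surface at z = 769 mm. It stands on four 90×90 mm square legs, each inset 17 mm from the nearest pair of top edges, running from the floor to the underside of the top. Four apron rails, 90 mm thick and 65 mm tall, run between adjacent legs with their top edges flush with the underside of the top and their outer faces flush with the legs' outer faces.

B is a fence section. Two 104×104 mm posts, 1130 mm tall, stand on the floor with a clear span of 1461 mm between their inner faces. Two horizontal rails of 104×75 mm section span the gap between the posts with their undersides at z = 176 mm and z = 967 mm, flush with the posts' −y face. 6 pickets, each 79 mm wide, 19 mm thick and 934 mm tall, are fixed to the +y face of the rails with their bottoms at z = 43 mm, evenly spaced across the span with equal gaps (rounded down to the nearest mm) at the −x end and between each pair — any rounding remainder accumulates at the +x end.

C is the wall frame of a small rectangular building: four walls, each 2630 mm tall and 167 mm thick, enclosing a footprint 2900 mm (x) by 2430 mm (y) outside-to-outside, with no floor or roof. The front and back walls (the −y and +y sides) span the full width; the two side walls fit between them.

The fence section is on top of the table. The house frame is on the floor beside the table on its +y side.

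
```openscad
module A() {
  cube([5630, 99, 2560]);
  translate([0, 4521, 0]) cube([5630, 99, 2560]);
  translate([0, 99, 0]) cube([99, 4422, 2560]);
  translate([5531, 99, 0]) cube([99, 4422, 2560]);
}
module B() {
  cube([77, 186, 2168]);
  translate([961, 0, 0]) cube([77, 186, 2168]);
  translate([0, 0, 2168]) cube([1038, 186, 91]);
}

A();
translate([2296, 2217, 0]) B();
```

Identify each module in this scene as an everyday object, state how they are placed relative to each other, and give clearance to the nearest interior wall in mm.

Clearances: x = 2197, y = 2118; minimum 2118 mm.

A is a house frame. B is a door frame. The door frame sits inside the house frame, centred. The clearance to the nearest interior wall is 2118 mm.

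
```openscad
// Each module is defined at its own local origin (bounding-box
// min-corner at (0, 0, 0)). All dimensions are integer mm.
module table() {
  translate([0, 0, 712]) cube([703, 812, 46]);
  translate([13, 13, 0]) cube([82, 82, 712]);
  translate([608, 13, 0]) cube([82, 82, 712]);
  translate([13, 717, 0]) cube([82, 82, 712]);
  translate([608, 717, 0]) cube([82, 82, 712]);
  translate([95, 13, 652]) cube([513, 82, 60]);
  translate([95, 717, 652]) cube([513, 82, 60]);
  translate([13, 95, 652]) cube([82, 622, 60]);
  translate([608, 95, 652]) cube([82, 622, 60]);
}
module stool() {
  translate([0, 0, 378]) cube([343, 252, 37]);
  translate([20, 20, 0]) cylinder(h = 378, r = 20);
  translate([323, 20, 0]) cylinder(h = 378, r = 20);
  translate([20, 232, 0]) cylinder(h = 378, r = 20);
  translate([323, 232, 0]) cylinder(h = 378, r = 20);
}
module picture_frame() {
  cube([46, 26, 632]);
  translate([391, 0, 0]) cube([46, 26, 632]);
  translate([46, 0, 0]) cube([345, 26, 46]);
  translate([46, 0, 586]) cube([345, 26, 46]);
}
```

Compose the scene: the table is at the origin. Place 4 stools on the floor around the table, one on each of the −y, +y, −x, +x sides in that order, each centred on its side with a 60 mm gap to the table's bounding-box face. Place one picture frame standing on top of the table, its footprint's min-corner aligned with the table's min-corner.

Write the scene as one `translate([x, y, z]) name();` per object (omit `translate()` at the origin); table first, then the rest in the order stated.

table();
translate([180, -312, 0]) stool();
translate([180, 872, 0]) stool();
translate([-403, 280, 0]) stool();
translate([763, 280, 0]) stool();
translate([0, 0, 758]) picture_frame();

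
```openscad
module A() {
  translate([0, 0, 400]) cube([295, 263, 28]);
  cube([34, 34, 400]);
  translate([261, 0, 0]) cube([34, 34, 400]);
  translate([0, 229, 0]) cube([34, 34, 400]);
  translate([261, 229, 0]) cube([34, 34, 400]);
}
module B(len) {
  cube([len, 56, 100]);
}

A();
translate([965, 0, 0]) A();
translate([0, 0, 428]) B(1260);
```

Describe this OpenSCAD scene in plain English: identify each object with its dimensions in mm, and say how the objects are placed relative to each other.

A is a four-legged stool. The seat is 295×263 mm, 28 mm thick, top at z = 428 mm. It stands on four square legs, each 34×34 mm in cross-section, from z = 0 to the seat underside, each flush with a corner of the seat.

B is a rectangular beam 1260 mm long (x), 56 mm deep (y), 100 mm thick (z).

The beam spans the tops of two stools placed 670 mm apart, resting at z = 428 mm.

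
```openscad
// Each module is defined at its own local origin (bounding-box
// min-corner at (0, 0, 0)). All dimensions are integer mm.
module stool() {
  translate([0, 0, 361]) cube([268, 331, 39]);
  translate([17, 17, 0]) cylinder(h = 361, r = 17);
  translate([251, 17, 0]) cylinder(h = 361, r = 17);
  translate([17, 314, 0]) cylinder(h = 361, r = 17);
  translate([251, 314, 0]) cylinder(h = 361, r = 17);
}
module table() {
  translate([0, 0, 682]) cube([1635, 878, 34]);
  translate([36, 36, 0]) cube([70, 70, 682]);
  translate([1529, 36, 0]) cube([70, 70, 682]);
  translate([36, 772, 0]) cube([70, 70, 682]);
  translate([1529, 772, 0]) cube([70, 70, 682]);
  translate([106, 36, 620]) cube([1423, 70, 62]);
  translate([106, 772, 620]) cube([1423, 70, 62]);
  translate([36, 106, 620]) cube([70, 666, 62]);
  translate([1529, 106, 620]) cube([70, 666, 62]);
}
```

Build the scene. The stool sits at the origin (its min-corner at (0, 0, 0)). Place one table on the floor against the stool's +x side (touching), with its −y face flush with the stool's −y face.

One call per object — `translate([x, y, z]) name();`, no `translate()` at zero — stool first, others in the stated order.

stool();
translate([268, 0, 0]) table();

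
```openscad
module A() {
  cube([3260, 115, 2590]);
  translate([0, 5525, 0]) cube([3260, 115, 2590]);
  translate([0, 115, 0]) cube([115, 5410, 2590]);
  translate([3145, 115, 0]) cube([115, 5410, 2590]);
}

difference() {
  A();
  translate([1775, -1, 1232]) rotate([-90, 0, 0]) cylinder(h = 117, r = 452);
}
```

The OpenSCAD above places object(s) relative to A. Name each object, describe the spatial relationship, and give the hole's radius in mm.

A is a house frame. The house frame has a circular hole through its front wall. The hole's radius is 452 mm.

The subtracted cylinder has r = 452 mm.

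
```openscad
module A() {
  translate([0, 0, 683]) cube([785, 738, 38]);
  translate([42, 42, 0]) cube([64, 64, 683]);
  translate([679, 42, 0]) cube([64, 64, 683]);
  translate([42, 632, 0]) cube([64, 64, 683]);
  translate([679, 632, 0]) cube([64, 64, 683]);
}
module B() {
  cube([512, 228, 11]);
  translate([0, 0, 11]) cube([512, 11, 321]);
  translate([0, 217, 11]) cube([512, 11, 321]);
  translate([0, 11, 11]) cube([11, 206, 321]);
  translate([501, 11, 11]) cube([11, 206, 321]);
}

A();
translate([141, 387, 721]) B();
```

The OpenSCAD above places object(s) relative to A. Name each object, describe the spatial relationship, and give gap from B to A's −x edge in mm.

A is a table. B is an open box. The open box is on top of the table. The gap from the open box to the table's −x edge is 141 mm.

The open box's min-x is at 141; the table's min-x is 0; gap = 141 mm.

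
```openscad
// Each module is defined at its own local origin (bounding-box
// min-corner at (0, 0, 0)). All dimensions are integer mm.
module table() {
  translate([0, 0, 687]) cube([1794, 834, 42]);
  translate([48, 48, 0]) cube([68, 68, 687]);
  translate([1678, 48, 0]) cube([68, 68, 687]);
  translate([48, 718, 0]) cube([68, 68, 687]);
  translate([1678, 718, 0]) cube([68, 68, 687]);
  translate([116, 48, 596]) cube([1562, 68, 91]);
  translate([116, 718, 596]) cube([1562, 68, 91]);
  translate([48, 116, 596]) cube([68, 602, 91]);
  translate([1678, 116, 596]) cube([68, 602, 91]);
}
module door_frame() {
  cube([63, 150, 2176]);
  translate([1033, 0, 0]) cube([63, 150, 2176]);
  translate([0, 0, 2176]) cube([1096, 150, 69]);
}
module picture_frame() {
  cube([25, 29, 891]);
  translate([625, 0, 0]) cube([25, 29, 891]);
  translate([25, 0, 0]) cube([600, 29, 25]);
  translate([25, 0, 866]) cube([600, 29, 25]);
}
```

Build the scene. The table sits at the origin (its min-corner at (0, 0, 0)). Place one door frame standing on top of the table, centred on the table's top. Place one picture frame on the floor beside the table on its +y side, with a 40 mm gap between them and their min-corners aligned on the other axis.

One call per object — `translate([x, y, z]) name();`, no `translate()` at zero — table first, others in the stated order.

table();
translate([349, 342, 729]) door_frame();
translate([0, 874, 0]) picture_frame();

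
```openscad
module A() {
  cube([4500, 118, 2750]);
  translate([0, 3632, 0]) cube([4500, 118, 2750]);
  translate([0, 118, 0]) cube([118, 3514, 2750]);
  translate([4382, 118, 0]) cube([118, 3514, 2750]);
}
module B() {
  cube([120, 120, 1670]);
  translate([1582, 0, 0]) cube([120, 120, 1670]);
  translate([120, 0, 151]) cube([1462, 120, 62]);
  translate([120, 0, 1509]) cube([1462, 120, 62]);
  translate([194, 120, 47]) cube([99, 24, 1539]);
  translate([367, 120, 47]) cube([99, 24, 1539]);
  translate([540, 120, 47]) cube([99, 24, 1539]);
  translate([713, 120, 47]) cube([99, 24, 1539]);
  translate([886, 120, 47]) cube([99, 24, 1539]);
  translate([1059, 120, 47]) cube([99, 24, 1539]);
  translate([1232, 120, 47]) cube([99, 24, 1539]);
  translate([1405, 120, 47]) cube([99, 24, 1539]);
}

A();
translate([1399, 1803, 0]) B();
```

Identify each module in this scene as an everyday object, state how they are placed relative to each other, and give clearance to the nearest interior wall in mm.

Clearances: x = 1281, y = 1685; minimum 1281 mm.

A is a house frame. B is a fence section. The fence section sits inside the house frame, centred. The clearance to the nearest interior wall is 1281 mm.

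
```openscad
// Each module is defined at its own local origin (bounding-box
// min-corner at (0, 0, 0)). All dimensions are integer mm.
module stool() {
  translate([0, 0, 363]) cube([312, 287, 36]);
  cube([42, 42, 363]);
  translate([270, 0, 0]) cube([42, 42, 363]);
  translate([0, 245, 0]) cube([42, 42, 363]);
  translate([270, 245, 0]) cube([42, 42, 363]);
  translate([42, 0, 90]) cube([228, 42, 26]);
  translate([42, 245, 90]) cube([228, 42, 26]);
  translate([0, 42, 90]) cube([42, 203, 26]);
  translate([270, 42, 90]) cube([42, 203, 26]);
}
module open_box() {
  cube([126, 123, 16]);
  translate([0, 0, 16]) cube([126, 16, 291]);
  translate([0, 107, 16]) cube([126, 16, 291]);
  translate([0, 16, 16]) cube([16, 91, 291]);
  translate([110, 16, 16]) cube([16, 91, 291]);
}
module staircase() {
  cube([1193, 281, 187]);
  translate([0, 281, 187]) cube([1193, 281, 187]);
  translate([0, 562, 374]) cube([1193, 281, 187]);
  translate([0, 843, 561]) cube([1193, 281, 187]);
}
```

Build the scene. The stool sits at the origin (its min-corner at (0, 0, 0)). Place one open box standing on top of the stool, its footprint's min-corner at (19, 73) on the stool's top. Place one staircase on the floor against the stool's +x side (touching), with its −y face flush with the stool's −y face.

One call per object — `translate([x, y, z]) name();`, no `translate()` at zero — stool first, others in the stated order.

stool();
translate([19, 73, 399]) open_box();
translate([312, 0, 0]) staircase();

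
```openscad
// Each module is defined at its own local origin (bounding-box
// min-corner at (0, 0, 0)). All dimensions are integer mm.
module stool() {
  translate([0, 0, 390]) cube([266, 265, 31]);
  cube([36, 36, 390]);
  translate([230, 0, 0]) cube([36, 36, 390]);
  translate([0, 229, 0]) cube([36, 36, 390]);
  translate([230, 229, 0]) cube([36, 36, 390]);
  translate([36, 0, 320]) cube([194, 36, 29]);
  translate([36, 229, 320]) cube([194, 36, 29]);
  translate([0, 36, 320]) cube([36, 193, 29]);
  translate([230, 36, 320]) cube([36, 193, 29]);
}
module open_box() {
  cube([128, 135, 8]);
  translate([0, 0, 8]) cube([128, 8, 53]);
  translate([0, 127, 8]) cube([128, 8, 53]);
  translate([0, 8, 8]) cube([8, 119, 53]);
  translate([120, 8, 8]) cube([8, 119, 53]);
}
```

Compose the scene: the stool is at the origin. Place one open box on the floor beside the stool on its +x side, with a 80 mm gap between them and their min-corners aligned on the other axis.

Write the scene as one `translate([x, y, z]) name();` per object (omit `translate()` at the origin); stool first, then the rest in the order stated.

stool();
translate([346, 0, 0]) open_box();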